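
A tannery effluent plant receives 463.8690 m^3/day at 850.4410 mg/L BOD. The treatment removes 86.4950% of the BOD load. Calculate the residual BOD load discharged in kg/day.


Load_in = volume * conc / 1000 = 463.8690 * 850.4410 / 1000 = 394.4932 kg/day
Removed = Load_in * eff / 100 = 394.4932 * 86.4950 / 100 = 341.2169 kg/day
Load_out = Load_in - Removed = 394.4932 - 341.2169 = 53.2763 kg/day


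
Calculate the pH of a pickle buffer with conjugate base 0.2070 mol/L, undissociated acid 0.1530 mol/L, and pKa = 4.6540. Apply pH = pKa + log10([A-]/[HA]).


ratio = [A-] / [HA] = 0.2070 / 0.1530 = 1.3529
log10(ratio) = 0.1313
pH = pKa + log10(ratio) = 4.6540 + 0.1313 = 4.7853


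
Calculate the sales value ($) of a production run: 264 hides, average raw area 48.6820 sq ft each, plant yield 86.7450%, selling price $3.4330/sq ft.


Raw_total = N * avg_area = 264 * 48.6820 = 12852.0480 sq ft
Finished = Raw_total * yield / 100 = 12852.0480 * 86.7450 / 100 = 11148.5090 sq ft
Value = Finished * price = 11148.5090 * 3.4330 = 38272.8315 $


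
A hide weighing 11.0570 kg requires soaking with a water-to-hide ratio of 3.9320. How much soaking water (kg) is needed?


Formula: Water = hide_weight * ratio
Substituting: Water = 11.0570 * 3.9320
Result: 43.4761 kg


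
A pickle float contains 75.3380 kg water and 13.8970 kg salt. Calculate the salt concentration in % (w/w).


Formula: Conc = salt / (water + salt) * 100
Substituting: Conc = 13.8970 / (75.3380 + 13.8970) * 100
Result: 15.5735 %


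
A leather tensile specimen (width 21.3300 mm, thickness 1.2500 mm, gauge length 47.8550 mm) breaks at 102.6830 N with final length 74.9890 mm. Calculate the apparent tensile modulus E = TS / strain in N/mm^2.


TS = F / (w * t) = 102.6830 / (21.3300 * 1.2500) = 3.8512 N/mm^2
strain = (Lf - L0) / L0 = (74.9890 - 47.8550) / 47.8550 = 0.5670
E = TS / strain = 3.8512 / 0.5670 = 6.7922 N/mm^2


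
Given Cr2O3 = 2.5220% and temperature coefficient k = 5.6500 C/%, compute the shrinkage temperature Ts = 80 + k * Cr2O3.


Formula: Ts = 80 + k * Cr2O3
Substituting: Ts = 80 + 5.6500 * 2.5220
Result: 94.2493 C


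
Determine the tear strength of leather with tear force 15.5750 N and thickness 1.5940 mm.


Formula: Tear strength = force / thickness
Substituting: Tear strength = 15.5750 / 1.5940
Result: 9.7710 N/mm


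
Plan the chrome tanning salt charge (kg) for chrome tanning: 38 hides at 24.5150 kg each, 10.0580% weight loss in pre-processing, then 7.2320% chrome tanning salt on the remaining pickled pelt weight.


Total_raw = N * avg_wt = 38 * 24.5150 = 931.5700 kg
Substrate = Total_raw * (1 - loss/100) = 931.5700 * (1 - 10.0580/100) = 837.8727 kg
Chrome = Substrate * pct / 100 = 837.8727 * 7.2320 / 100 = 60.5950 kg


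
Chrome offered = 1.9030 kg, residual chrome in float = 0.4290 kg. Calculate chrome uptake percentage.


Formula: Uptake = (offered - residual) / offered * 100
Substituting: Uptake = (1.9030 - 0.4290) / 1.9030 * 100
Result: 77.4566 %


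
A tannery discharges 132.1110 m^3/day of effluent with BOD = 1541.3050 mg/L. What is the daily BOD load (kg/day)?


Formula: BOD_load = volume * conc / 1000
Substituting: BOD_load = 132.1110 * 1541.3050 / 1000
Result: 203.6233 kg/day


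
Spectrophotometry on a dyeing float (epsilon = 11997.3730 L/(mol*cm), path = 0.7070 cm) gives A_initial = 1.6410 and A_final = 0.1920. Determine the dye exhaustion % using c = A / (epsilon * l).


c_initial = A_i / (epsilon * l) = 1.6410 / (11997.3730 * 0.7070) = 1.9347e-04 mol/L
c_final = A_f / (epsilon * l) = 0.1920 / (11997.3730 * 0.7070) = 2.2636e-05 mol/L
Exhaustion = (c_initial - c_final) / c_initial * 100 = (1.9347e-04 - 2.2636e-05) / 1.9347e-04 * 100 = 88.2998 %


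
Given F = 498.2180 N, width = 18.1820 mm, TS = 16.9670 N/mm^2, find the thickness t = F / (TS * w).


Formula: t = F / (TS * w)
Substituting: t = 498.2180 / (16.9670 * 18.1820)
Result: 1.6150 mm


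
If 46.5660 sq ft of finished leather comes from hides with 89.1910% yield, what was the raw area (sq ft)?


Formula: raw = finished * 100 / yield
Substituting: raw = 46.5660 * 100 / 89.1910
Result: 52.2093 sq ft


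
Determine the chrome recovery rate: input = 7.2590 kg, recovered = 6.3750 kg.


Formula: Recovery = recovered / input * 100
Substituting: Recovery = 6.3750 / 7.2590 * 100
Result: 87.8220 %


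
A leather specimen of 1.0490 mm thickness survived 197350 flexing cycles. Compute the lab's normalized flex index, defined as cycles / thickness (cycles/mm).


Formula: Index = cycles / thickness
Substituting: Index = 197350 / 1.0490
Result: 188131.5539 cycles/mm


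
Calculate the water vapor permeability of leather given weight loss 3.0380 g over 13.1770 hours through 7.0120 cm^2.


Formula: WVP = loss / (area * time)
Substituting: WVP = 3.0380 / (7.0120 * 13.1770)
Result: 0.0328798 g/(cm^2*hr)


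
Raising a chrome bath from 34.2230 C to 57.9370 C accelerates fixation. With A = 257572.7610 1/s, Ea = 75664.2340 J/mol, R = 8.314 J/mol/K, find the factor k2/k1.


T1 = 34.2230 + 273.15 = 307.3730 K; T2 = 57.9370 + 273.15 = 331.0870 K
k1 = A * exp(-Ea/(R*T1)) = 257572.7610 * exp(-75664.2340/(8.314*307.3730)) = 3.5656e-08 1/s
k2 = A * exp(-Ea/(R*T2)) = 257572.7610 * exp(-75664.2340/(8.314*331.0870)) = 2.9726e-07 1/s
k2/k1 = 2.9726e-07 / 3.5656e-08 = 8.3369


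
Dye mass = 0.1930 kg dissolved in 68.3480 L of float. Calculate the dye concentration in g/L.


Formula: Conc = dye_mass(kg) / volume(L) * 1000
Substituting: Conc = 0.1930 / 68.3480 * 1000
Result: 2.8238 g/L


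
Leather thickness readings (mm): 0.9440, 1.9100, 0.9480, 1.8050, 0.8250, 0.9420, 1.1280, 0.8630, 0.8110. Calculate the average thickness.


Formula: Average = sum / n
Substituting: Average = 10.1760 / 9
Result: 1.1307 mm


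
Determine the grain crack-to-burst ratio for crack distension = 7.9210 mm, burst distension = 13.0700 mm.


Formula: Ratio = crack / burst
Substituting: Ratio = 7.9210 / 13.0700
Result: 0.6060


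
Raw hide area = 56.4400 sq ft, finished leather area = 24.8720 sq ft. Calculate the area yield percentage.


Formula: Yield = finished / raw * 100
Substituting: Yield = 24.8720 / 56.4400 * 100
Result: 44.0680 %


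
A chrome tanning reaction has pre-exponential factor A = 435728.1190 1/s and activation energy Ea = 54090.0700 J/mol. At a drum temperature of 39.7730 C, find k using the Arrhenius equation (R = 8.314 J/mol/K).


T_K = T_C + 273.15 = 39.7730 + 273.15 = 312.9230 K
exponent = -Ea / (R * T_K) = -54090.0700 / (8.314 * 312.9230) = -20.7907
k = A * exp(exponent) = 435728.1190 * exp(-20.7907) = 4.0730e-04 1/s


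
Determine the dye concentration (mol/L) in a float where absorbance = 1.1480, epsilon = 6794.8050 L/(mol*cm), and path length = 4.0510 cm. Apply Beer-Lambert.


Formula: c = A / (epsilon * l)
Substituting: c = 1.1480 / (6794.8050 * 4.0510)
Result: 4.1706e-05 mol/L


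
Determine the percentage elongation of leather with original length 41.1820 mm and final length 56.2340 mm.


Formula: Elongation = (Lf - L0) / L0 * 100
Substituting: Elongation = (56.2340 - 41.1820) / 41.1820 * 100
Result: 36.5499 %


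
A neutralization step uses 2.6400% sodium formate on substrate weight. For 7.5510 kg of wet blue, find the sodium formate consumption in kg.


Formula: Neutralizer = substrate * pct / 100
Substituting: Neutralizer = 7.5510 * 2.6400 / 100
Result: 0.1993 kg


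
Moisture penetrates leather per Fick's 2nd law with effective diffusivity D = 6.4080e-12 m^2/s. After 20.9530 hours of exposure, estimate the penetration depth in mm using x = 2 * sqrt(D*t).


t = 20.9530 hr * 3600 = 75430.8000 s
D * t = 6.4080e-12 * 75430.8000 = 4.8336e-07
x = 2 * sqrt(D*t) = 2 * sqrt(4.8336e-07) = 0.00139048 m = 1.3905 mm


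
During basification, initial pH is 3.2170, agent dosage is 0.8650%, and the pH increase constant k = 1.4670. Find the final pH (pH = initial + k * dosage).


Formula: pH_final = pH_initial + k * base_pct
Substituting: pH_final = 3.2170 + 1.4670 * 0.8650
Result: 4.4860


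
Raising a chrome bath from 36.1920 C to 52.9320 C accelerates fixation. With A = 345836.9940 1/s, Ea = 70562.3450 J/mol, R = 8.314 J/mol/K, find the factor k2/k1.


T1 = 36.1920 + 273.15 = 309.3420 K; T2 = 52.9320 + 273.15 = 326.0820 K
k1 = A * exp(-Ea/(R*T1)) = 345836.9940 * exp(-70562.3450/(8.314*309.3420)) = 4.2022e-07 1/s
k2 = A * exp(-Ea/(R*T2)) = 345836.9940 * exp(-70562.3450/(8.314*326.0820)) = 1.7186e-06 1/s
k2/k1 = 1.7186e-06 / 4.2022e-07 = 4.0898


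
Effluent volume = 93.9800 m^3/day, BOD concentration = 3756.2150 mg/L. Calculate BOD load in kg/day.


Formula: BOD_load = volume * conc / 1000
Substituting: BOD_load = 93.9800 * 3756.2150 / 1000
Result: 353.0091 kg/day


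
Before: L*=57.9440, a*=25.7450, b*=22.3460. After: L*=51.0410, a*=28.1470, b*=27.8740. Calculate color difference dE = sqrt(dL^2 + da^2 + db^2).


dL = -6.9030, da = 2.4020, db = 5.5280
dE = sqrt((-6.9030)^2 + 2.4020^2 + 5.5280^2) = 9.1640


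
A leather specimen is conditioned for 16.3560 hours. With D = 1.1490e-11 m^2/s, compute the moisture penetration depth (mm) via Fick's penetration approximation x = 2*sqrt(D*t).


t = 16.3560 hr * 3600 = 58881.6000 s
D * t = 1.1490e-11 * 58881.6000 = 6.7655e-07
x = 2 * sqrt(D*t) = 2 * sqrt(6.7655e-07) = 0.00164505 m = 1.6451 mm


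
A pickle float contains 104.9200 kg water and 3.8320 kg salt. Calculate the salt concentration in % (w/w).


Formula: Conc = salt / (water + salt) * 100
Substituting: Conc = 3.8320 / (104.9200 + 3.8320) * 100
Result: 3.5236 %


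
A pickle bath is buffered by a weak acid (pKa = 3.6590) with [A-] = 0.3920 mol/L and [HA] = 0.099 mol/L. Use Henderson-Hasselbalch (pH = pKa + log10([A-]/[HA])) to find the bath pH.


ratio = [A-] / [HA] = 0.3920 / 0.099 = 3.9596
log10(ratio) = 0.5977
pH = pKa + log10(ratio) = 3.6590 + 0.5977 = 4.2567


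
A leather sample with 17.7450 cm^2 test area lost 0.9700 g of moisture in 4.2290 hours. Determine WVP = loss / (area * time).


Formula: WVP = loss / (area * time)
Substituting: WVP = 0.9700 / (17.7450 * 4.2290)
Result: 0.0129258 g/(cm^2*hr)


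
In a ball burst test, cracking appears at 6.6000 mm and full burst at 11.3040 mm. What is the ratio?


Formula: Ratio = crack / burst
Substituting: Ratio = 6.6000 / 11.3040
Result: 0.5839


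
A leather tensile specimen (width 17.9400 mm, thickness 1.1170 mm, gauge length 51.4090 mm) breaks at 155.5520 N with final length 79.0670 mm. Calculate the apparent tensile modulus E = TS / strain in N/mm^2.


TS = F / (w * t) = 155.5520 / (17.9400 * 1.1170) = 7.7625 N/mm^2
strain = (Lf - L0) / L0 = (79.0670 - 51.4090) / 51.4090 = 0.5380
E = TS / strain = 7.7625 / 0.5380 = 14.4284 N/mm^2


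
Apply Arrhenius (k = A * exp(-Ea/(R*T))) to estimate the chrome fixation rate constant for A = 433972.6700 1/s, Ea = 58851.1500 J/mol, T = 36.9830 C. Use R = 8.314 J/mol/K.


T_K = T_C + 273.15 = 36.9830 + 273.15 = 310.1330 K
exponent = -Ea / (R * T_K) = -58851.1500 / (8.314 * 310.1330) = -22.8243
k = A * exp(exponent) = 433972.6700 * exp(-22.8243) = 5.3089e-05 1/s


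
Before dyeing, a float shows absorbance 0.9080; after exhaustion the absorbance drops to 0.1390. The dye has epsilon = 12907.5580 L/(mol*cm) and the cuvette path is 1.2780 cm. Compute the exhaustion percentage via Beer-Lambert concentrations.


c_initial = A_i / (epsilon * l) = 0.9080 / (12907.5580 * 1.2780) = 5.5044e-05 mol/L
c_final = A_f / (epsilon * l) = 0.1390 / (12907.5580 * 1.2780) = 8.4264e-06 mol/L
Exhaustion = (c_initial - c_final) / c_initial * 100 = (5.5044e-05 - 8.4264e-06) / 5.5044e-05 * 100 = 84.6916 %


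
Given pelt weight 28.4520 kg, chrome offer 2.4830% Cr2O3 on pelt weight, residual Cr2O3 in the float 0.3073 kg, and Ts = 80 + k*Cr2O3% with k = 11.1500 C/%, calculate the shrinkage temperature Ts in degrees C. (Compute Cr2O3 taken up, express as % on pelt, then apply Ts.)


Offered = pelt * offer_pct / 100 = 28.4520 * 2.4830 / 100 = 0.7065 kg
Uptake = offered - residual = 0.7065 - 0.3073 = 0.3992 kg
Cr2O3% on pelt = uptake / pelt * 100 = 0.3992 / 28.4520 * 100 = 1.4029 %
Ts = 80 + k * Cr2O3% = 80 + 11.1500 * 1.4029 = 95.6427 C


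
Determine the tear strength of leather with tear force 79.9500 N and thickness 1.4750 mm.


Formula: Tear strength = force / thickness
Substituting: Tear strength = 79.9500 / 1.4750
Result: 54.2034 N/mm


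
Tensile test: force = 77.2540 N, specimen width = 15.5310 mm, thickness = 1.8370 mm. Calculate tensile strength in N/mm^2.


Formula: TS = force / (width * thickness)
Substituting: TS = 77.2540 / (15.5310 * 1.8370)
Result: 2.7078 N/mm^2


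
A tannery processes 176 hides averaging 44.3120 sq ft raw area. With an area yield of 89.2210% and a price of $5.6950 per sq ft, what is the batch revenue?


Raw_total = N * avg_area = 176 * 44.3120 = 7798.9120 sq ft
Finished = Raw_total * yield / 100 = 7798.9120 * 89.2210 / 100 = 6958.2673 sq ft
Value = Finished * price = 6958.2673 * 5.6950 = 39627.3321 $


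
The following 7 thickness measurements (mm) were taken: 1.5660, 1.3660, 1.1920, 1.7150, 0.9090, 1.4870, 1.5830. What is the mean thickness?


Formula: Average = sum / n
Substituting: Average = 9.8180 / 7
Result: 1.4026 mm


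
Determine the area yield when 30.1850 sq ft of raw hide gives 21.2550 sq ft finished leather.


Formula: Yield = finished / raw * 100
Substituting: Yield = 21.2550 / 30.1850 * 100
Result: 70.4158 %


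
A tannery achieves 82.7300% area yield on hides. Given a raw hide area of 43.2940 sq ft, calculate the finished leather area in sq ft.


Formula: finished = raw * yield / 100
Substituting: finished = 43.2940 * 82.7300 / 100
Result: 35.8171 sq ft


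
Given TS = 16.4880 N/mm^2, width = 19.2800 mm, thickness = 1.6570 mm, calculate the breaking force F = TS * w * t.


Formula: F = TS * w * t
Substituting: F = 16.4880 * 19.2800 * 1.6570
Result: 526.7415 N


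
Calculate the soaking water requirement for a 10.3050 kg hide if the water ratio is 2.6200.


Formula: Water = hide_weight * ratio
Substituting: Water = 10.3050 * 2.6200
Result: 26.9991 kg


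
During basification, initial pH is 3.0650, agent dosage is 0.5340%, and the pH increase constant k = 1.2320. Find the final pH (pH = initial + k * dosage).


Formula: pH_final = pH_initial + k * base_pct
Substituting: pH_final = 3.0650 + 1.2320 * 0.5340
Result: 3.7229


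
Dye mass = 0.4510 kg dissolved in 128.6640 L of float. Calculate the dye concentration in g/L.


Formula: Conc = dye_mass(kg) / volume(L) * 1000
Substituting: Conc = 0.4510 / 128.6640 * 1000
Result: 3.5053 g/L


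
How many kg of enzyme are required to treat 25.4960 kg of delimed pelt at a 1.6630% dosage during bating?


Formula: Enzyme = substrate * pct / 100
Substituting: Enzyme = 25.4960 * 1.6630 / 100
Result: 0.4240 kg


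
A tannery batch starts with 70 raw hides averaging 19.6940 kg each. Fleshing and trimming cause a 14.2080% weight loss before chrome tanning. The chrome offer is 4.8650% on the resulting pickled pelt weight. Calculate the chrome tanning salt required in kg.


Total_raw = N * avg_wt = 70 * 19.6940 = 1378.5800 kg
Substrate = Total_raw * (1 - loss/100) = 1378.5800 * (1 - 14.2080/100) = 1182.7114 kg
Chrome = Substrate * pct / 100 = 1182.7114 * 4.8650 / 100 = 57.5389 kg


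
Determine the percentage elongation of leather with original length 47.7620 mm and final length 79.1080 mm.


Formula: Elongation = (Lf - L0) / L0 * 100
Substituting: Elongation = (79.1080 - 47.7620) / 47.7620 * 100
Result: 65.6296 %


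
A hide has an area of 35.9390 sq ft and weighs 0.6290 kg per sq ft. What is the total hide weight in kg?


Formula: Weight = area * weight_per_sqft
Substituting: Weight = 35.9390 * 0.6290
Result: 22.6056 kg


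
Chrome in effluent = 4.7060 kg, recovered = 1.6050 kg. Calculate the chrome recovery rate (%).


Formula: Recovery = recovered / input * 100
Substituting: Recovery = 1.6050 / 4.7060 * 100
Result: 34.1054 %


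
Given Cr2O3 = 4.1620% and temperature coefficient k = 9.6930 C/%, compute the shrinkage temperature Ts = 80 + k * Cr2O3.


Formula: Ts = 80 + k * Cr2O3
Substituting: Ts = 80 + 9.6930 * 4.1620
Result: 120.3423 C


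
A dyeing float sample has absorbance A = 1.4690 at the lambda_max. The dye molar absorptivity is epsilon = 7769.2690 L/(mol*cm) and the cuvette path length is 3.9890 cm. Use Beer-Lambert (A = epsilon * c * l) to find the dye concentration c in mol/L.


Formula: c = A / (epsilon * l)
Substituting: c = 1.4690 / (7769.2690 * 3.9890)
Result: 4.7400e-05 mol/L


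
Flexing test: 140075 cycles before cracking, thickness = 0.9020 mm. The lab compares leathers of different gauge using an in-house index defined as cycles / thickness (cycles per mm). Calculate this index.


Formula: Index = cycles / thickness
Substituting: Index = 140075 / 0.9020
Result: 155293.7916 cycles/mm


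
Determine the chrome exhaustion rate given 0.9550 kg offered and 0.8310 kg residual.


Formula: Uptake = (offered - residual) / offered * 100
Substituting: Uptake = (0.9550 - 0.8310) / 0.9550 * 100
Result: 12.9843 %


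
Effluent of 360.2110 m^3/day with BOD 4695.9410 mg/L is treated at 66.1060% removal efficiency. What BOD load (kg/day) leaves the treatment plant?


Load_in = volume * conc / 1000 = 360.2110 * 4695.9410 / 1000 = 1691.5296 kg/day
Removed = Load_in * eff / 100 = 1691.5296 * 66.1060 / 100 = 1118.2026 kg/day
Load_out = Load_in - Removed = 1691.5296 - 1118.2026 = 573.3270 kg/day


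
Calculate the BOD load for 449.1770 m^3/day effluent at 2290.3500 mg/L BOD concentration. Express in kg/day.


Formula: BOD_load = volume * conc / 1000
Substituting: BOD_load = 449.1770 * 2290.3500 / 1000
Result: 1028.7725 kg/day


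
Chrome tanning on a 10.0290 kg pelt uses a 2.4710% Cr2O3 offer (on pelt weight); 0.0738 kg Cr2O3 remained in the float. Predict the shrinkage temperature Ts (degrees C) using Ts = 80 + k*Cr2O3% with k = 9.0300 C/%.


Offered = pelt * offer_pct / 100 = 10.0290 * 2.4710 / 100 = 0.2478 kg
Uptake = offered - residual = 0.2478 - 0.0738 = 0.1740 kg
Cr2O3% on pelt = uptake / pelt * 100 = 0.1740 / 10.0290 * 100 = 1.7351 %
Ts = 80 + k * Cr2O3% = 80 + 9.0300 * 1.7351 = 95.6683 C


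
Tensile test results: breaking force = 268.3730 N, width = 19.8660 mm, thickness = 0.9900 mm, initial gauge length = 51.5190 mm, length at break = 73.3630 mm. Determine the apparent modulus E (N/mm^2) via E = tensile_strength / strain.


TS = F / (w * t) = 268.3730 / (19.8660 * 0.9900) = 13.6456 N/mm^2
strain = (Lf - L0) / L0 = (73.3630 - 51.5190) / 51.5190 = 0.4240
E = TS / strain = 13.6456 / 0.4240 = 32.1831 N/mm^2


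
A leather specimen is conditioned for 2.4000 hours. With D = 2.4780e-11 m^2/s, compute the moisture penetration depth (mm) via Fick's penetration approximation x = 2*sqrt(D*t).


t = 2.4000 hr * 3600 = 8640.0000 s
D * t = 2.4780e-11 * 8640.0000 = 2.1410e-07
x = 2 * sqrt(D*t) = 2 * sqrt(2.1410e-07) = 9.2542e-04 m = 0.9254 mm


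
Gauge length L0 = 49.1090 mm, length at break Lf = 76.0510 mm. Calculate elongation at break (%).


Formula: Elongation = (Lf - L0) / L0 * 100
Substituting: Elongation = (76.0510 - 49.1090) / 49.1090 * 100
Result: 54.8616 %


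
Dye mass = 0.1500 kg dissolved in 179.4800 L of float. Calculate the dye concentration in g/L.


Formula: Conc = dye_mass(kg) / volume(L) * 1000
Substituting: Conc = 0.1500 / 179.4800 * 1000
Result: 0.8357 g/L


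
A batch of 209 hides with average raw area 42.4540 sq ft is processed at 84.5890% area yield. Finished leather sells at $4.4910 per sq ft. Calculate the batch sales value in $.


Raw_total = N * avg_area = 209 * 42.4540 = 8872.8860 sq ft
Finished = Raw_total * yield / 100 = 8872.8860 * 84.5890 / 100 = 7505.4855 sq ft
Value = Finished * price = 7505.4855 * 4.4910 = 33707.1356 $


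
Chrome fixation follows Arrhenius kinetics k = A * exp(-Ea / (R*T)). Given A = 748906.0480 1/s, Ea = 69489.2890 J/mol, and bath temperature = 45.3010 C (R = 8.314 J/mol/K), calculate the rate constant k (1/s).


T_K = T_C + 273.15 = 45.3010 + 273.15 = 318.4510 K
exponent = -Ea / (R * T_K) = -69489.2890 / (8.314 * 318.4510) = -26.2461
k = A * exp(exponent) = 748906.0480 * exp(-26.2461) = 2.9914e-06 1/s


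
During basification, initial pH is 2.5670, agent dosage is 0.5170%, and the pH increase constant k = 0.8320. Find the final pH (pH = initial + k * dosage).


Formula: pH_final = pH_initial + k * base_pct
Substituting: pH_final = 2.5670 + 0.8320 * 0.5170
Result: 2.9971


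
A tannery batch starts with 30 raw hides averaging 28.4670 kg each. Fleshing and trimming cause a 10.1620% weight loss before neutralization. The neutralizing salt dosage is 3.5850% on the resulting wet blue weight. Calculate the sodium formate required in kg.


Total_raw = N * avg_wt = 30 * 28.4670 = 854.0100 kg
Substrate = Total_raw * (1 - loss/100) = 854.0100 * (1 - 10.1620/100) = 767.2255 kg
Neutralizer = Substrate * pct / 100 = 767.2255 * 3.5850 / 100 = 27.5050 kg


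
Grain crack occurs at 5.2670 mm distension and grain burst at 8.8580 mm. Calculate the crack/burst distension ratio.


Formula: Ratio = crack / burst
Substituting: Ratio = 5.2670 / 8.8580
Result: 0.5946


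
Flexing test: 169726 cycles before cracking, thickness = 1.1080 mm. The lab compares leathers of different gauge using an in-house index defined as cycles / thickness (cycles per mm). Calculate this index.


Formula: Index = cycles / thickness
Substituting: Index = 169726 / 1.1080
Result: 153182.3105 cycles/mm


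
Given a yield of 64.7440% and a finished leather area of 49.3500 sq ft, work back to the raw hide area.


Formula: raw = finished * 100 / yield
Substituting: raw = 49.3500 * 100 / 64.7440
Result: 76.2233 sq ft


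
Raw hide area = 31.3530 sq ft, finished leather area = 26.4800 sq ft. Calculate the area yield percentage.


Formula: Yield = finished / raw * 100
Substituting: Yield = 26.4800 / 31.3530 * 100
Result: 84.4576 %


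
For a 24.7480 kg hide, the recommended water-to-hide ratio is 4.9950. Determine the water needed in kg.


Formula: Water = hide_weight * ratio
Substituting: Water = 24.7480 * 4.9950
Result: 123.6163 kg


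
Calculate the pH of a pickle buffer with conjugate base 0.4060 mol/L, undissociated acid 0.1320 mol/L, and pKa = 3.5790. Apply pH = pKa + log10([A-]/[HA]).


ratio = [A-] / [HA] = 0.4060 / 0.1320 = 3.0758
log10(ratio) = 0.4880
pH = pKa + log10(ratio) = 3.5790 + 0.4880 = 4.0670


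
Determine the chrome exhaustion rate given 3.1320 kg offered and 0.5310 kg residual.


Formula: Uptake = (offered - residual) / offered * 100
Substituting: Uptake = (3.1320 - 0.5310) / 3.1320 * 100
Result: 83.0460 %


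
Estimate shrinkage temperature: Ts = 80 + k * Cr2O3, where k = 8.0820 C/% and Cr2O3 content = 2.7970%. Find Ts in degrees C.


Formula: Ts = 80 + k * Cr2O3
Substituting: Ts = 80 + 8.0820 * 2.7970
Result: 102.6054 C


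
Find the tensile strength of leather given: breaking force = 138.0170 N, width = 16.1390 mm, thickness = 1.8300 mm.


Formula: TS = force / (width * thickness)
Substituting: TS = 138.0170 / (16.1390 * 1.8300)
Result: 4.6731 N/mm^2


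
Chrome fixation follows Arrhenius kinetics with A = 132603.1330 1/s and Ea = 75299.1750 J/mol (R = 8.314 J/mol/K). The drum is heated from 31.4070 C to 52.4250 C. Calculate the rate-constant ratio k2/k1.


T1 = 31.4070 + 273.15 = 304.5570 K; T2 = 52.4250 + 273.15 = 325.5750 K
k1 = A * exp(-Ea/(R*T1)) = 132603.1330 * exp(-75299.1750/(8.314*304.5570)) = 1.6125e-08 1/s
k2 = A * exp(-Ea/(R*T2)) = 132603.1330 * exp(-75299.1750/(8.314*325.5750)) = 1.0997e-07 1/s
k2/k1 = 1.0997e-07 / 1.6125e-08 = 6.8195


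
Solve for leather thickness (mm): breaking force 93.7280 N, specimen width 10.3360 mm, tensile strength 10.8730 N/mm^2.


Formula: t = F / (TS * w)
Substituting: t = 93.7280 / (10.8730 * 10.3360)
Result: 0.8340 mm


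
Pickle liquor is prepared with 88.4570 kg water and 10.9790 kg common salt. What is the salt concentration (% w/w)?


Formula: Conc = salt / (water + salt) * 100
Substituting: Conc = 10.9790 / (88.4570 + 10.9790) * 100
Result: 11.0413 %


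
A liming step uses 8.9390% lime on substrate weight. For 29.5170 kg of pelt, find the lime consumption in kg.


Formula: Lime = substrate * pct / 100
Substituting: Lime = 29.5170 * 8.9390 / 100
Result: 2.6385 kg


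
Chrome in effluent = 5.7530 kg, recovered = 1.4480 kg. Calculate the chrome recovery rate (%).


Formula: Recovery = recovered / input * 100
Substituting: Recovery = 1.4480 / 5.7530 * 100
Result: 25.1695 %


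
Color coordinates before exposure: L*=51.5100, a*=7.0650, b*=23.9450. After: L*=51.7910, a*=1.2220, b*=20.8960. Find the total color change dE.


dL = 0.2810, da = -5.8430, db = -3.0490
dE = sqrt(0.2810^2 + (-5.8430)^2 + (-3.0490)^2) = 6.5967


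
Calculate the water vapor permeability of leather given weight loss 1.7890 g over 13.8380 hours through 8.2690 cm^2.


Formula: WVP = loss / (area * time)
Substituting: WVP = 1.7890 / (8.2690 * 13.8380)
Result: 0.0156345 g/(cm^2*hr)


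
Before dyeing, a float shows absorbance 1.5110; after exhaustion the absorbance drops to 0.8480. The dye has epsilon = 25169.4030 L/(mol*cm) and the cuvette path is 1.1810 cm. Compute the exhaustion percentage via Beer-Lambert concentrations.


c_initial = A_i / (epsilon * l) = 1.5110 / (25169.4030 * 1.1810) = 5.0833e-05 mol/L
c_final = A_f / (epsilon * l) = 0.8480 / (25169.4030 * 1.1810) = 2.8528e-05 mol/L
Exhaustion = (c_initial - c_final) / c_initial * 100 = (5.0833e-05 - 2.8528e-05) / 5.0833e-05 * 100 = 43.8782 %


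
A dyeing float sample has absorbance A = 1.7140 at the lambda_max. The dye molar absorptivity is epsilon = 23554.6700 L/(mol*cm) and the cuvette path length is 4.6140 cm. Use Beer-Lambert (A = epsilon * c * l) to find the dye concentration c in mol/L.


Formula: c = A / (epsilon * l)
Substituting: c = 1.7140 / (23554.6700 * 4.6140)
Result: 1.5771e-05 mol/L


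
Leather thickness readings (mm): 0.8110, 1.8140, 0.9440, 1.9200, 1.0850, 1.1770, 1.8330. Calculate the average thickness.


Formula: Average = sum / n
Substituting: Average = 9.5840 / 7
Result: 1.3691 mm


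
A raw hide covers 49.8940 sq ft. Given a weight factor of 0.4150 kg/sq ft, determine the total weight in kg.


Formula: Weight = area * weight_per_sqft
Substituting: Weight = 49.8940 * 0.4150
Result: 20.7060 kg


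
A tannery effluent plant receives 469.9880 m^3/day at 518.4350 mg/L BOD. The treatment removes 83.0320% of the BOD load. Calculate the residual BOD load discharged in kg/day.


Load_in = volume * conc / 1000 = 469.9880 * 518.4350 / 1000 = 243.6582 kg/day
Removed = Load_in * eff / 100 = 243.6582 * 83.0320 / 100 = 202.3143 kg/day
Load_out = Load_in - Removed = 243.6582 - 202.3143 = 41.3439 kg/day


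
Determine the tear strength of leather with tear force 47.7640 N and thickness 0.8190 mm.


Formula: Tear strength = force / thickness
Substituting: Tear strength = 47.7640 / 0.8190
Result: 58.3199 N/mm


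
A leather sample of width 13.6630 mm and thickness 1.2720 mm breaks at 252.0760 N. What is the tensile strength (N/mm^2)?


Formula: TS = force / (width * thickness)
Substituting: TS = 252.0760 / (13.6630 * 1.2720)
Result: 14.5044 N/mm^2


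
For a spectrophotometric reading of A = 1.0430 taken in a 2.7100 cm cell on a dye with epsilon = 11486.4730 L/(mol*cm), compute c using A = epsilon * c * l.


Formula: c = A / (epsilon * l)
Substituting: c = 1.0430 / (11486.4730 * 2.7100)
Result: 3.3506e-05 mol/L


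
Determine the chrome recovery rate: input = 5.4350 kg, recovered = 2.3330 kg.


Formula: Recovery = recovered / input * 100
Substituting: Recovery = 2.3330 / 5.4350 * 100
Result: 42.9255 %


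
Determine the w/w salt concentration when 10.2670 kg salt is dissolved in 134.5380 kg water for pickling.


Formula: Conc = salt / (water + salt) * 100
Substituting: Conc = 10.2670 / (134.5380 + 10.2670) * 100
Result: 7.0902 %


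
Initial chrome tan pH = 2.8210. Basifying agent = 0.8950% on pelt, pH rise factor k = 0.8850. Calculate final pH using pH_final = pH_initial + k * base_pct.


Formula: pH_final = pH_initial + k * base_pct
Substituting: pH_final = 2.8210 + 0.8850 * 0.8950
Result: 3.6131


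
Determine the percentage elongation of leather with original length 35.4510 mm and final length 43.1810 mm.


Formula: Elongation = (Lf - L0) / L0 * 100
Substituting: Elongation = (43.1810 - 35.4510) / 35.4510 * 100
Result: 21.8047 %


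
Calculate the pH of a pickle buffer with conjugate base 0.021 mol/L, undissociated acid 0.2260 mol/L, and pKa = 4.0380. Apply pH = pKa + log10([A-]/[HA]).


ratio = [A-] / [HA] = 0.021 / 0.2260 = 0.0929204
log10(ratio) = -1.0319
pH = pKa + log10(ratio) = 4.0380 - 1.0319 = 3.0061


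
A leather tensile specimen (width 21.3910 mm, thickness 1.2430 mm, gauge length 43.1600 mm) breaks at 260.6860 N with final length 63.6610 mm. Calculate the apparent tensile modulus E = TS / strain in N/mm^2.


TS = F / (w * t) = 260.6860 / (21.3910 * 1.2430) = 9.8043 N/mm^2
strain = (Lf - L0) / L0 = (63.6610 - 43.1600) / 43.1600 = 0.4750
E = TS / strain = 9.8043 / 0.4750 = 20.6406 N/mm^2


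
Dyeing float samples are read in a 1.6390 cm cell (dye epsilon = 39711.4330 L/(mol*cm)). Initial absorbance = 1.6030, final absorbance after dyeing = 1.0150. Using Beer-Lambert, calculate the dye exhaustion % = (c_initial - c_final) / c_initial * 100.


c_initial = A_i / (epsilon * l) = 1.6030 / (39711.4330 * 1.6390) = 2.4629e-05 mol/L
c_final = A_f / (epsilon * l) = 1.0150 / (39711.4330 * 1.6390) = 1.5595e-05 mol/L
Exhaustion = (c_initial - c_final) / c_initial * 100 = (2.4629e-05 - 1.5595e-05) / 2.4629e-05 * 100 = 36.6812 %


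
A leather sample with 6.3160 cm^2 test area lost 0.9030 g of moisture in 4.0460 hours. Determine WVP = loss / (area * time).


Formula: WVP = loss / (area * time)
Substituting: WVP = 0.9030 / (6.3160 * 4.0460)
Result: 0.0353362 g/(cm^2*hr)


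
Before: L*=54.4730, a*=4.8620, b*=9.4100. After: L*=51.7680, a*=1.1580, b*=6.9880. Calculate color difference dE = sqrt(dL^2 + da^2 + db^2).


dL = -2.7050, da = -3.7040, db = -2.4220
dE = sqrt((-2.7050)^2 + (-3.7040)^2 + (-2.4220)^2) = 5.1868


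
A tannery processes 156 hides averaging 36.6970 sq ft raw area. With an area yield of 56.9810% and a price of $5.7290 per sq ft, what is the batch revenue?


Raw_total = N * avg_area = 156 * 36.6970 = 5724.7320 sq ft
Finished = Raw_total * yield / 100 = 5724.7320 * 56.9810 / 100 = 3262.0095 sq ft
Value = Finished * price = 3262.0095 * 5.7290 = 18688.0527 $


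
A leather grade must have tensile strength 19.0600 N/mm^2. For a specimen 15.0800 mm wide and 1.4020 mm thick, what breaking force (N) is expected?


Formula: F = TS * w * t
Substituting: F = 19.0600 * 15.0800 * 1.4020
Result: 402.9696 N


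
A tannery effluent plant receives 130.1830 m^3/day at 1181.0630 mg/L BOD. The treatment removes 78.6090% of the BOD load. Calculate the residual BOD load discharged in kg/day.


Load_in = volume * conc / 1000 = 130.1830 * 1181.0630 / 1000 = 153.7543 kg/day
Removed = Load_in * eff / 100 = 153.7543 * 78.6090 / 100 = 120.8647 kg/day
Load_out = Load_in - Removed = 153.7543 - 120.8647 = 32.8896 kg/day


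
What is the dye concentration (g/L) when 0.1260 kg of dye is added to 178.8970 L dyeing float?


Formula: Conc = dye_mass(kg) / volume(L) * 1000
Substituting: Conc = 0.1260 / 178.8970 * 1000
Result: 0.7043 g/L


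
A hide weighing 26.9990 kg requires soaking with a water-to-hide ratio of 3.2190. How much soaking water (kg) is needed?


Formula: Water = hide_weight * ratio
Substituting: Water = 26.9990 * 3.2190
Result: 86.9098 kg


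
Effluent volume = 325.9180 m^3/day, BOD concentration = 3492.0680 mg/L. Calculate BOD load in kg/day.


Formula: BOD_load = volume * conc / 1000
Substituting: BOD_load = 325.9180 * 3492.0680 / 1000
Result: 1138.1278 kg/day


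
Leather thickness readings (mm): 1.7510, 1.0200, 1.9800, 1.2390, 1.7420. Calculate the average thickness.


Formula: Average = sum / n
Substituting: Average = 7.7320 / 5
Result: 1.5464 mm


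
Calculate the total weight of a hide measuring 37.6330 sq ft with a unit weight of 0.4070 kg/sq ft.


Formula: Weight = area * weight_per_sqft
Substituting: Weight = 37.6330 * 0.4070
Result: 15.3166 kg


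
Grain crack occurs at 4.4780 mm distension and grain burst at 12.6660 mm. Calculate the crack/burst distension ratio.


Formula: Ratio = crack / burst
Substituting: Ratio = 4.4780 / 12.6660
Result: 0.3535


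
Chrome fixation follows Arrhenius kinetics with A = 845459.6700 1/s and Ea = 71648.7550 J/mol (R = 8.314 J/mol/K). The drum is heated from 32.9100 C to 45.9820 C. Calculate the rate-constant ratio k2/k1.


T1 = 32.9100 + 273.15 = 306.0600 K; T2 = 45.9820 + 273.15 = 319.1320 K
k1 = A * exp(-Ea/(R*T1)) = 845459.6700 * exp(-71648.7550/(8.314*306.0600)) = 4.9946e-07 1/s
k2 = A * exp(-Ea/(R*T2)) = 845459.6700 * exp(-71648.7550/(8.314*319.1320)) = 1.5827e-06 1/s
k2/k1 = 1.5827e-06 / 4.9946e-07 = 3.1688


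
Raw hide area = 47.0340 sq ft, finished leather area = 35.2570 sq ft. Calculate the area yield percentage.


Formula: Yield = finished / raw * 100
Substituting: Yield = 35.2570 / 47.0340 * 100
Result: 74.9607 %


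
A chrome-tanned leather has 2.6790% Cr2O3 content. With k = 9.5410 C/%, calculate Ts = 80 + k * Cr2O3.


Formula: Ts = 80 + k * Cr2O3
Substituting: Ts = 80 + 9.5410 * 2.6790
Result: 105.5603 C


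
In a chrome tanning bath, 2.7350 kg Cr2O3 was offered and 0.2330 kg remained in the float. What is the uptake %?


Formula: Uptake = (offered - residual) / offered * 100
Substituting: Uptake = (2.7350 - 0.2330) / 2.7350 * 100
Result: 91.4808 %


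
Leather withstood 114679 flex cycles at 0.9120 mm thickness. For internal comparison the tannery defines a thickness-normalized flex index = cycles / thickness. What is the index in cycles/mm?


Formula: Index = cycles / thickness
Substituting: Index = 114679 / 0.9120
Result: 125744.5175 cycles/mm


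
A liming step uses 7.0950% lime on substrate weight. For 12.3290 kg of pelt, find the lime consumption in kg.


Formula: Lime = substrate * pct / 100
Substituting: Lime = 12.3290 * 7.0950 / 100
Result: 0.8747 kg


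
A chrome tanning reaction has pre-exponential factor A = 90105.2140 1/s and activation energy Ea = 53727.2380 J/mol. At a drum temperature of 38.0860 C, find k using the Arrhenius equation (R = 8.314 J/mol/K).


T_K = T_C + 273.15 = 38.0860 + 273.15 = 311.2360 K
exponent = -Ea / (R * T_K) = -53727.2380 / (8.314 * 311.2360) = -20.7632
k = A * exp(exponent) = 90105.2140 * exp(-20.7632) = 8.6576e-05 1/s


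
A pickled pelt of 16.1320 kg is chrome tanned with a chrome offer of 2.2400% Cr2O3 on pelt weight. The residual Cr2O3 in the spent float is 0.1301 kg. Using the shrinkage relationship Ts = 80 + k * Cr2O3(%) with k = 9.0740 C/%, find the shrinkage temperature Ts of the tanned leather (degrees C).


Offered = pelt * offer_pct / 100 = 16.1320 * 2.2400 / 100 = 0.3614 kg
Uptake = offered - residual = 0.3614 - 0.1301 = 0.2313 kg
Cr2O3% on pelt = uptake / pelt * 100 = 0.2313 / 16.1320 * 100 = 1.4335 %
Ts = 80 + k * Cr2O3% = 80 + 9.0740 * 1.4335 = 93.0078 C


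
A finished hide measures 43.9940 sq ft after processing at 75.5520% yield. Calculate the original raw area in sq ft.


Formula: raw = finished * 100 / yield
Substituting: raw = 43.9940 * 100 / 75.5520
Result: 58.2301 sq ft


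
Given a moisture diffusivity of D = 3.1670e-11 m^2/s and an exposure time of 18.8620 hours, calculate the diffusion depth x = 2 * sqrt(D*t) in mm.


t = 18.8620 hr * 3600 = 67903.2000 s
D * t = 3.1670e-11 * 67903.2000 = 2.1505e-06
x = 2 * sqrt(D*t) = 2 * sqrt(2.1505e-06) = 0.00293291 m = 2.9329 mm


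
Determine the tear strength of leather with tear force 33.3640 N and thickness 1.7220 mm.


Formula: Tear strength = force / thickness
Substituting: Tear strength = 33.3640 / 1.7220
Result: 19.3751 N/mm


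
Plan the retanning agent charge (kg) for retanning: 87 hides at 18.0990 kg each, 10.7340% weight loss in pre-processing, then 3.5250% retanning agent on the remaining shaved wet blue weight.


Total_raw = N * avg_wt = 87 * 18.0990 = 1574.6130 kg
Substrate = Total_raw * (1 - loss/100) = 1574.6130 * (1 - 10.7340/100) = 1405.5940 kg
Retan = Substrate * pct / 100 = 1405.5940 * 3.5250 / 100 = 49.5472 kg


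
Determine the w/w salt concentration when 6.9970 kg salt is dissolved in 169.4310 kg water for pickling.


Formula: Conc = salt / (water + salt) * 100
Substituting: Conc = 6.9970 / (169.4310 + 6.9970) * 100
Result: 3.9659 %


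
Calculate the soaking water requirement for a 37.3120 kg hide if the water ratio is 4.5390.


Formula: Water = hide_weight * ratio
Substituting: Water = 37.3120 * 4.5390
Result: 169.3592 kg


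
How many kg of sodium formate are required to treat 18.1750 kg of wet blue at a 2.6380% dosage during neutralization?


Formula: Neutralizer = substrate * pct / 100
Substituting: Neutralizer = 18.1750 * 2.6380 / 100
Result: 0.4795 kg


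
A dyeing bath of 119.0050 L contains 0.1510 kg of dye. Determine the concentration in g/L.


Formula: Conc = dye_mass(kg) / volume(L) * 1000
Substituting: Conc = 0.1510 / 119.0050 * 1000
Result: 1.2689 g/L


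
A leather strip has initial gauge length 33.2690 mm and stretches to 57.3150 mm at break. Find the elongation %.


Formula: Elongation = (Lf - L0) / L0 * 100
Substituting: Elongation = (57.3150 - 33.2690) / 33.2690 * 100
Result: 72.2775 %


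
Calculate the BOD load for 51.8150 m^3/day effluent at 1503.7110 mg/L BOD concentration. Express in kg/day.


Formula: BOD_load = volume * conc / 1000
Substituting: BOD_load = 51.8150 * 1503.7110 / 1000
Result: 77.9148 kg/day


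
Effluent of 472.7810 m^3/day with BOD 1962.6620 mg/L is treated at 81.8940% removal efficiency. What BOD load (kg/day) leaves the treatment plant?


Load_in = volume * conc / 1000 = 472.7810 * 1962.6620 / 1000 = 927.9093 kg/day
Removed = Load_in * eff / 100 = 927.9093 * 81.8940 / 100 = 759.9020 kg/day
Load_out = Load_in - Removed = 927.9093 - 759.9020 = 168.0073 kg/day


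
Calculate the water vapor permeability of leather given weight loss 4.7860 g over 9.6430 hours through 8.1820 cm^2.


Formula: WVP = loss / (area * time)
Substituting: WVP = 4.7860 / (8.1820 * 9.6430)
Result: 0.0606598 g/(cm^2*hr)


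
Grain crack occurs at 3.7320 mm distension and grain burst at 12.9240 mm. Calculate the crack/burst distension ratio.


Formula: Ratio = crack / burst
Substituting: Ratio = 3.7320 / 12.9240
Result: 0.2888


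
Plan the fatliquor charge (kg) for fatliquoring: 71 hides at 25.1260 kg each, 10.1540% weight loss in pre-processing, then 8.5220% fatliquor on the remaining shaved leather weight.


Total_raw = N * avg_wt = 71 * 25.1260 = 1783.9460 kg
Substrate = Total_raw * (1 - loss/100) = 1783.9460 * (1 - 10.1540/100) = 1602.8041 kg
Fat = Substrate * pct / 100 = 1602.8041 * 8.5220 / 100 = 136.5910 kg


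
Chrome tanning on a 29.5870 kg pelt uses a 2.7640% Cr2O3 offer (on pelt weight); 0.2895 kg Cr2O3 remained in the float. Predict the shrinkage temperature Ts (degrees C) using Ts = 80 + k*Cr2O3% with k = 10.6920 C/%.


Offered = pelt * offer_pct / 100 = 29.5870 * 2.7640 / 100 = 0.8178 kg
Uptake = offered - residual = 0.8178 - 0.2895 = 0.5283 kg
Cr2O3% on pelt = uptake / pelt * 100 = 0.5283 / 29.5870 * 100 = 1.7855 %
Ts = 80 + k * Cr2O3% = 80 + 10.6920 * 1.7855 = 99.0909 C


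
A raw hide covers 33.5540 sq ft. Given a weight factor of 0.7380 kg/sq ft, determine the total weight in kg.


Formula: Weight = area * weight_per_sqft
Substituting: Weight = 33.5540 * 0.7380
Result: 24.7629 kg


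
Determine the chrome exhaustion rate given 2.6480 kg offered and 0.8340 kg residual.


Formula: Uptake = (offered - residual) / offered * 100
Substituting: Uptake = (2.6480 - 0.8340) / 2.6480 * 100
Result: 68.5045 %
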